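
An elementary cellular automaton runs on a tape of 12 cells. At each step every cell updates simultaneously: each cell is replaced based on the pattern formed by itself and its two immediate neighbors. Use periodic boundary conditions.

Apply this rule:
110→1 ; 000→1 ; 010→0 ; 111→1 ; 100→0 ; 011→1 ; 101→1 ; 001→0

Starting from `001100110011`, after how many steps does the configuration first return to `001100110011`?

001100110011

1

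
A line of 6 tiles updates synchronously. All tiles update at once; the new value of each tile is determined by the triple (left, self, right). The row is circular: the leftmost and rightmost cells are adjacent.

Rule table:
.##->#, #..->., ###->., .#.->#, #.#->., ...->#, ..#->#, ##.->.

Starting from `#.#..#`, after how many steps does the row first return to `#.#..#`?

6

..#.##
.##.#.
##..#.
#..##.
#.##..
#.#..#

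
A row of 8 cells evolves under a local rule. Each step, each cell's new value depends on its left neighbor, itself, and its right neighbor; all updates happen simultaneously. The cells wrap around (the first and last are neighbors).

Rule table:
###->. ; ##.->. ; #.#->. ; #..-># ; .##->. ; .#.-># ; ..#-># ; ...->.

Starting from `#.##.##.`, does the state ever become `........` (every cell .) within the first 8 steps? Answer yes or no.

step 1: #.......
step 2: ##.....#
step 3: ..#...#.
step 4: .###.###
step 5: ........
all cells are . at step 5

yes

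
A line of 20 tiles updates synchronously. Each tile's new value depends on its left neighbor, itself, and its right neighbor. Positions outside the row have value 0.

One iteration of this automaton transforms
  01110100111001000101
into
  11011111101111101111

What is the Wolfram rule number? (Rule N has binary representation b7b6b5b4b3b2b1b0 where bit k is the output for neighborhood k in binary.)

126

position 2: 111 → 0  (bit 7 = 0)
position 3: 110 → 1  (bit 6 = 1)
position 4: 101 → 1  (bit 5 = 1)
position 6: 100 → 1  (bit 4 = 1)
position 1: 011 → 1  (bit 3 = 1)
position 5: 010 → 1  (bit 2 = 1)
position 0: 001 → 1  (bit 1 = 1)
position 15: 000 → 0  (bit 0 = 0)
bits b7..b0 = 01111110 = 126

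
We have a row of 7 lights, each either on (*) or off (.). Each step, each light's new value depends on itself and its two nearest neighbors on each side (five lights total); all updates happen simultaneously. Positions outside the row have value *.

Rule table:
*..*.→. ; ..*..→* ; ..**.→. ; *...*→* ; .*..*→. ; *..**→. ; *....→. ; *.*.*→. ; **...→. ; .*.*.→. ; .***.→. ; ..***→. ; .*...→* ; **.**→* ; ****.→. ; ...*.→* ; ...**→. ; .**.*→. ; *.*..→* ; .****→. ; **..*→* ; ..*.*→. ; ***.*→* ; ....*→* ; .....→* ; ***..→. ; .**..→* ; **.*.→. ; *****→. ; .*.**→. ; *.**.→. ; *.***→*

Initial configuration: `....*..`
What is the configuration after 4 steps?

..***..
*....*.
...**..
.*..**.

.*..**.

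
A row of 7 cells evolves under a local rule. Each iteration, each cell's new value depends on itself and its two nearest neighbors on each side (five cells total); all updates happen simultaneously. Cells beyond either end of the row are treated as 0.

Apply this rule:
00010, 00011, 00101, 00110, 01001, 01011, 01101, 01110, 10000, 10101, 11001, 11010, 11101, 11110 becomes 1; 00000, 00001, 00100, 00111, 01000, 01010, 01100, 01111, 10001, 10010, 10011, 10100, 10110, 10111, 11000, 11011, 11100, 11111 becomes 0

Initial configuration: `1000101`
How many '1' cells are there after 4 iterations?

5

0001100
0011001
0110100
1111001
count of 1: 5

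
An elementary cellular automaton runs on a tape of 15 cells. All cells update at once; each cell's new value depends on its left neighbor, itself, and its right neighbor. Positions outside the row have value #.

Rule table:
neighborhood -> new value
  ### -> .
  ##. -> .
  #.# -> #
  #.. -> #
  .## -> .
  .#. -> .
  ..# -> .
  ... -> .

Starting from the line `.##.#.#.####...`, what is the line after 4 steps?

.#.#..#.#.#....

#..#.#.#....#..
.#..#.#.#....#.
#.#..#.#.#....#
.#.#..#.#.#....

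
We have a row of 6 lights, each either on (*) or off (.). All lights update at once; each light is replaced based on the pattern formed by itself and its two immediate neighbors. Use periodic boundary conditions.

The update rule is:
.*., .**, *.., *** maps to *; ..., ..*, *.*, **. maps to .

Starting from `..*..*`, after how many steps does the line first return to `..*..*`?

*.**.*
..*..*

2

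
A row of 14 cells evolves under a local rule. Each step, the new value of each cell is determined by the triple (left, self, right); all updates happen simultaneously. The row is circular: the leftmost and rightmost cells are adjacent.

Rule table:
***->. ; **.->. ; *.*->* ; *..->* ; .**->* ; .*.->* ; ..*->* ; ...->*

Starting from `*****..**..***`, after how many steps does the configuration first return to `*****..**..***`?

.....***.***..
******..**..**
......***.***.
*******..**..*
.......***.***
********..**..
*.......***.**
.********..**.
**.......***.*
..********..**
***.......***.
*..********..*
.***.......***
**..********..
*.***.......**
.**..********.
**.***.......*
..**..********
***.***.......
*..**..*******
.***.***......
**..**..******
..***.***.....
***..**..*****
...***.***....
****..**..****
....***.***...
*****..**..***

28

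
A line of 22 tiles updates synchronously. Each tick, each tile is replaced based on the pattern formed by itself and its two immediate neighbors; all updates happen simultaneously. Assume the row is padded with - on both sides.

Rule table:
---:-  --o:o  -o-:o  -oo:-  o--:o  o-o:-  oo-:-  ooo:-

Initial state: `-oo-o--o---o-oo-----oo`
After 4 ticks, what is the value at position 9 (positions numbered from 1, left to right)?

o---ooooo-oo---o---o--
oo-o--------o-ooo-ooo-
---oo------oo--------o
--o--o----o--o------oo
position 9 holds -

-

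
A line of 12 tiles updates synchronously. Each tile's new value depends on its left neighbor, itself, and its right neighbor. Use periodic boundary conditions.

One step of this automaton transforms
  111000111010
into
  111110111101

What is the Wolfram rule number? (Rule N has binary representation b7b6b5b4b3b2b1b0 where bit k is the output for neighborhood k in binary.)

249

position 1: 111 → 1  (bit 7 = 1)
position 2: 110 → 1  (bit 6 = 1)
position 9: 101 → 1  (bit 5 = 1)
position 3: 100 → 1  (bit 4 = 1)
position 0: 011 → 1  (bit 3 = 1)
position 10: 010 → 0  (bit 2 = 0)
position 5: 001 → 0  (bit 1 = 0)
position 4: 000 → 1  (bit 0 = 1)
bits b7..b0 = 11111001 = 249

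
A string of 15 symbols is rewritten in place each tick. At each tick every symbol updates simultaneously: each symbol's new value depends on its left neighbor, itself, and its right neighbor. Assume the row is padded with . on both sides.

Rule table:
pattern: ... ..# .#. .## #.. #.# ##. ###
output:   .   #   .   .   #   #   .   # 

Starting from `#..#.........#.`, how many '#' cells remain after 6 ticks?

.##.#.......#.#
#..#.#.....#.#.
.##.#.#...#.#.#
#..#.#.#.#.#.#.
.##.#.#.#.#.#.#
#..#.#.#.#.#.#.
count of #: 7

7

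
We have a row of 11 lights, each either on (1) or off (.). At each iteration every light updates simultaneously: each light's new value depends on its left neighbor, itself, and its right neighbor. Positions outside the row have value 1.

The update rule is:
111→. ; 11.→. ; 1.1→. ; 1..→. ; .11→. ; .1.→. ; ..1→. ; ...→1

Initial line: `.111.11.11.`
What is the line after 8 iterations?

.111111111.

iteration 1: ...........
iteration 2: .111111111.
iteration 3: ...........  (repeats iteration 1; period 2)
iteration 8: .111111111.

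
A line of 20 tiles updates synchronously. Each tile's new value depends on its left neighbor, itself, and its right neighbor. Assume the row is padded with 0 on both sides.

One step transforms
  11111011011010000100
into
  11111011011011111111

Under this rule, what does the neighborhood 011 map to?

At position 0 the neighborhood is 011; the next row has 1 there.

1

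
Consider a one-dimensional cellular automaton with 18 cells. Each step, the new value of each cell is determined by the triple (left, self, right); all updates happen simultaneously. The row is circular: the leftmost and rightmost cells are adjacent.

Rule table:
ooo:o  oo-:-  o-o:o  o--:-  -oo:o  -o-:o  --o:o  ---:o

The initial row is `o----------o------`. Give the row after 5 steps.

oooooooo-oooooo-oo

o-oooooooooo-ooooo
-oooooooooo-oooooo
oooooooooo-oooooo-
ooooooooo-oooooo-o
oooooooo-oooooo-oo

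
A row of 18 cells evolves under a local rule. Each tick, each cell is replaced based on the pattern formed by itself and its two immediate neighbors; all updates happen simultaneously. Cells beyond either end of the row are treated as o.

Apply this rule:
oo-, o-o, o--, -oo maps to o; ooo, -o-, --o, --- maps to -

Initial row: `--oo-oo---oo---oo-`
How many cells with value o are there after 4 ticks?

o-oooooo--ooo--ooo
ooo----oo-o-oo-o--
--oo---ooo-oooo-o-
o-ooo--o-ooo--oo-o
count of o: 11

11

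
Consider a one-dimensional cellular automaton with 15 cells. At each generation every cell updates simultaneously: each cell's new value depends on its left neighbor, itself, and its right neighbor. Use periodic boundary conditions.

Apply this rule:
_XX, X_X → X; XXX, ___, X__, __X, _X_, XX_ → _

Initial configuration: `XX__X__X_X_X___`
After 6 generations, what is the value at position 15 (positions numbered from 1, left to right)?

_

generation 1: X_______X_X____
generation 2: _________X_____
generation 3: _______________
generation 4: _______________  (fixed point — unchanged through generation 6)
position 15 holds _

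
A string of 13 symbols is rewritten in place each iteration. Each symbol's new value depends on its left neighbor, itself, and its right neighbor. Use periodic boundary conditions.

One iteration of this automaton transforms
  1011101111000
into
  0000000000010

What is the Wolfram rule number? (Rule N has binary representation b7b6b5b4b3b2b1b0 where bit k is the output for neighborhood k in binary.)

1

position 3: 111 → 0  (bit 7 = 0)
position 4: 110 → 0  (bit 6 = 0)
position 1: 101 → 0  (bit 5 = 0)
position 10: 100 → 0  (bit 4 = 0)
position 2: 011 → 0  (bit 3 = 0)
position 0: 010 → 0  (bit 2 = 0)
position 12: 001 → 0  (bit 1 = 0)
position 11: 000 → 1  (bit 0 = 1)
bits b7..b0 = 00000001 = 1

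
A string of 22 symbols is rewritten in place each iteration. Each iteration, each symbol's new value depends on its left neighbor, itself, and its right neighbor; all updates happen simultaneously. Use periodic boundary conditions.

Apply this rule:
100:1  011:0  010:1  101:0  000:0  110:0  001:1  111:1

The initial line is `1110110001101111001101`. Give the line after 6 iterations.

1101100000100110111011

1100001010000110110000
0010011011001000001001
1111100000111100011111
1111010001011010101111
1110011011000010100111
1101100000100110111011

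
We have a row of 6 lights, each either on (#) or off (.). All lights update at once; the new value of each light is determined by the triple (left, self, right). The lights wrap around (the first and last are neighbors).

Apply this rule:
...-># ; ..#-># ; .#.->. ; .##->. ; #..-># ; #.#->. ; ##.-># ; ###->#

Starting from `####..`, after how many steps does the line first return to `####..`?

.#####
..####
##.###
##..##
####.#
####..

6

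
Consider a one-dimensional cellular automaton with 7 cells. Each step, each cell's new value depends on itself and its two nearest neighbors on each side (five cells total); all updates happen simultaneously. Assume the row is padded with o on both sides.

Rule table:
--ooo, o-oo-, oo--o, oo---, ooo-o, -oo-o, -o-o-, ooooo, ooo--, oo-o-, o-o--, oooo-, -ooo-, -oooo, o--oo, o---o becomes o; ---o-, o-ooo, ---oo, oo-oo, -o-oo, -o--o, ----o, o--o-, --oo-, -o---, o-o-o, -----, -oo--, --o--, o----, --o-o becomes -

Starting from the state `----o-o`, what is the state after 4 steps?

o------
oo-----
ooo----
oooo---

oooo---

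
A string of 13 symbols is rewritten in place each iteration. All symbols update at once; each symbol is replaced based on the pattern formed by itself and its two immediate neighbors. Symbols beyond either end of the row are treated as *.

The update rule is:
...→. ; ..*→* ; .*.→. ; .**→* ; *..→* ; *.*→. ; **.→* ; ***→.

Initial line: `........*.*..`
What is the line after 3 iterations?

.**..*....**.

iteration 1: *......*...**
iteration 2: **....*.*.**.
iteration 3: .**..*....**.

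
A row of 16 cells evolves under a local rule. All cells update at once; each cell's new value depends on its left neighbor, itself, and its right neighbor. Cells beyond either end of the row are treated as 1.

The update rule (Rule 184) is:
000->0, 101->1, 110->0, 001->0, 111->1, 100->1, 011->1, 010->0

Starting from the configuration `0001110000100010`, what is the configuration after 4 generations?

1001101000010001
0101010100001001
1010101010000101
0101010101000011

0101010101000011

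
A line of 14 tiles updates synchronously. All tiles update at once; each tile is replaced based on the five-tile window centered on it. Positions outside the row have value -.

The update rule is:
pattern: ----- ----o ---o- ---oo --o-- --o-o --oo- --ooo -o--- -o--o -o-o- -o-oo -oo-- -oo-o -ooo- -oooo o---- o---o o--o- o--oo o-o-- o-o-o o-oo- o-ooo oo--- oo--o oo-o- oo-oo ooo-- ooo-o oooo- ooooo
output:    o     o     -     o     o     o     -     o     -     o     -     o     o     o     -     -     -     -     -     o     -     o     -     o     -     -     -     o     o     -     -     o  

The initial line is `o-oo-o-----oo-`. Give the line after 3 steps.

oo-o----ooo-o-
-o----ooo-----
-o--ooo-o--ooo

-o--ooo-o--ooo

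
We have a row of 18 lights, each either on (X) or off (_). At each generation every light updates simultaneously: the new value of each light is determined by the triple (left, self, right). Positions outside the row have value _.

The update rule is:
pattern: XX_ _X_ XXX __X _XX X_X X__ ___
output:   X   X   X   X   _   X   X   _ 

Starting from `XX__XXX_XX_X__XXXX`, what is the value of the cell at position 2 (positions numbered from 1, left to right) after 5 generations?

generation 1: _XXX_XXX_XXXXX_XXX
generation 2: X_XXX_XXX_XXXXX_XX
generation 3: XX_XXX_XXX_XXXXX_X
generation 4: _XX_XXX_XXX_XXXXXX
generation 5: X_XX_XXX_XXX_XXXXX
position 2 holds _

_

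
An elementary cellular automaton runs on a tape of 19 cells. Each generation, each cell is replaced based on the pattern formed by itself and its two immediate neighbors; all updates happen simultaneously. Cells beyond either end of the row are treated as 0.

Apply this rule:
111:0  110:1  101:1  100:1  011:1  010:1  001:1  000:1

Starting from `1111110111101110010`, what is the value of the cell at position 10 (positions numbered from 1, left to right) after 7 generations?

1000011100111011111
1111110111101110001
1000011100111011111  (repeats generation 1; period 2)
generation 7: 1000011100111011111
position 10 holds 0

0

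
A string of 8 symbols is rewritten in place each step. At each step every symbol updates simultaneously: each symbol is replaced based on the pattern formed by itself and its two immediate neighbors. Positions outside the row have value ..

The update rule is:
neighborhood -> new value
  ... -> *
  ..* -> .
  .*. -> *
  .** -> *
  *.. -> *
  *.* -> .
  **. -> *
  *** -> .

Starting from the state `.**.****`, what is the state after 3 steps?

.**.**.*

.**.*..*
.**.**.*
.**.**.*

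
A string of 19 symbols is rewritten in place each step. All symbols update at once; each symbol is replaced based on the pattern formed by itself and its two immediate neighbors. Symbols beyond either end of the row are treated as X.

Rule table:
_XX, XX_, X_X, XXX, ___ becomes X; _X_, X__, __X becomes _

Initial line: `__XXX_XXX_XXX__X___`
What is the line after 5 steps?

step 1: __XXXXXXXXXXX____X_
step 2: __XXXXXXXXXXX_XX__X
step 3: __XXXXXXXXXXXXXX__X
step 4: __XXXXXXXXXXXXXX__X  (fixed point — unchanged through step 5)

__XXXXXXXXXXXXXX__X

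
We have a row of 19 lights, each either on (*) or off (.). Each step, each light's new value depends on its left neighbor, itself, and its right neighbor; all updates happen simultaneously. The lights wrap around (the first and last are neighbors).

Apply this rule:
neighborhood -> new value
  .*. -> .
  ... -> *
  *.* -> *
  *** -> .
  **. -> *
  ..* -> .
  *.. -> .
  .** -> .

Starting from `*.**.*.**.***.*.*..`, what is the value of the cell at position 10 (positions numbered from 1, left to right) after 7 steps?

step 1: .*.**.*.**..**.*...
step 2: ..*.**.*.*...**..**
step 3: ...*.**.*..*..*...*
step 4: .*..*.**........*..
step 5: .....*.*.******...*
step 6: .***..*.*.....*.*..
step 7: ...*...*..***..*..*
position 10 holds .

.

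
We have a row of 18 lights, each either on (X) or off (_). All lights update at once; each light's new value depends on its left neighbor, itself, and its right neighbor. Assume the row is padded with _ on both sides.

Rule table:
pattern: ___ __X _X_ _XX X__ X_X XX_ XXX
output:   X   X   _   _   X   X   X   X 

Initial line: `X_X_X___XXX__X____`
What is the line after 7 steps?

_X_X_XXX_XXXX_XXXX
X_X_X_XXX_XXXX_XXX
_X_X_X_XXX_XXXX_XX
X_X_X_X_XXX_XXXX_X
_X_X_X_X_XXX_XXXX_
X_X_X_X_X_XXX_XXXX
_X_X_X_X_X_XXX_XXX

_X_X_X_X_X_XXX_XXX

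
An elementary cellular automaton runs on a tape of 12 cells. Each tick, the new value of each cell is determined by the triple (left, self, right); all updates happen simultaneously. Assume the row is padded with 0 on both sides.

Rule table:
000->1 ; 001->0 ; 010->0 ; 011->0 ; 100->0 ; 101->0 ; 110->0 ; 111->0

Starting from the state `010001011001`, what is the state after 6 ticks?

110001111111

000100000000
110001111111
000100000000  (repeats tick 1; period 2)
tick 6: 110001111111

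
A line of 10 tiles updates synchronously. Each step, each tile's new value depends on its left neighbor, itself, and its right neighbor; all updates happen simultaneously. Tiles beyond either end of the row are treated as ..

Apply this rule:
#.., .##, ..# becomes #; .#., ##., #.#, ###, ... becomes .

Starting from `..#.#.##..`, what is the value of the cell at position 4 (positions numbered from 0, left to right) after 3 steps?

#

.#....#.#.
#.#..#...#
...##.#.#.
position 4 holds #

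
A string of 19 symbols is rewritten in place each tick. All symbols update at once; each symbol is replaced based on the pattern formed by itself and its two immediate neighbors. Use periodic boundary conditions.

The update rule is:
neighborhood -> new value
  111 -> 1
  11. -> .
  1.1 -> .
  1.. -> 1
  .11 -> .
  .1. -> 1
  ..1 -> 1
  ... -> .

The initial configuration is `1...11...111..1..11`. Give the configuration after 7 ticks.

tick 1: .1.1..1.1.1.11111.1
tick 2: .1.1111.1.1..111..1
tick 3: .1..11..1.111.1.111
tick 4: .111..111..1..1..1.
tick 5: 1.1.11.1.1111111111
tick 6: ..1....1..111111111
tick 7: 1111..1111.1111111.

1111..1111.1111111.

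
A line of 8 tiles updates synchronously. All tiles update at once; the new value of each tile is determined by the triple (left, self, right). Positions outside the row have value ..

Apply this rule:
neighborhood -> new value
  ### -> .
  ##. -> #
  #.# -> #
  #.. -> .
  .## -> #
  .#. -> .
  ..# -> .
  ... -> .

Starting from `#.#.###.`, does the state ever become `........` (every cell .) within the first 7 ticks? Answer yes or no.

.#.##.#.
..####..
..#..#..
........
all cells are . at tick 4

yes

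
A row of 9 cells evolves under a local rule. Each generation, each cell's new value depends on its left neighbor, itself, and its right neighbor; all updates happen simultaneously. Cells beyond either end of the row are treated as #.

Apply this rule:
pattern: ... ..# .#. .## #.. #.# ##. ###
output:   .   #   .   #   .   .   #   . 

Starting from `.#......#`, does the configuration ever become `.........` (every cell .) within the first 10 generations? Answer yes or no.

no

generation 1: .......##
generation 2: ......##.
generation 3: .....###.
generation 4: ....##.#.
generation 5: ...###...
generation 6: ..##.#..#
generation 7: .###...##
generation 8: .#.#..##.
generation 9: .....###.  (repeats generation 3; period 6)
generation 10: ....##.#.
generation 10 is ....##.#., still not uniform .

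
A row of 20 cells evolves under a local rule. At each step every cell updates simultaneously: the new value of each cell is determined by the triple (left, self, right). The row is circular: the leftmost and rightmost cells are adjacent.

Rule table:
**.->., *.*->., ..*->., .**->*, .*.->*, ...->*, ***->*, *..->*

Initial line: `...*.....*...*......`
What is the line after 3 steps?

.*.***.*.*.*.*******

**.*****.***.*******
*..****..**..*******
.*.***.*.*.*.*******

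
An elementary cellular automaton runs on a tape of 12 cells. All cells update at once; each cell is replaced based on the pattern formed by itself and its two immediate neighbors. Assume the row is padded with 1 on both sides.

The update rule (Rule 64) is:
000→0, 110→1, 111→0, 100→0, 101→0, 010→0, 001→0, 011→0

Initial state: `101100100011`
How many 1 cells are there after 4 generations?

1

100100000000
100000000000
100000000000  (fixed point — unchanged through generation 4)
count of 1: 1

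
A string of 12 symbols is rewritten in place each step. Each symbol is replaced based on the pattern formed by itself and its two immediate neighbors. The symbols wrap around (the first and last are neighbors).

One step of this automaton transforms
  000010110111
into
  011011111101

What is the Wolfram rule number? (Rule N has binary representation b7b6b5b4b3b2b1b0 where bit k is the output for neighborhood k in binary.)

position 10: 111 → 0  (bit 7 = 0)
position 7: 110 → 1  (bit 6 = 1)
position 5: 101 → 1  (bit 5 = 1)
position 0: 100 → 0  (bit 4 = 0)
position 6: 011 → 1  (bit 3 = 1)
position 4: 010 → 1  (bit 2 = 1)
position 3: 001 → 0  (bit 1 = 0)
position 1: 000 → 1  (bit 0 = 1)
bits b7..b0 = 01101101 = 109

109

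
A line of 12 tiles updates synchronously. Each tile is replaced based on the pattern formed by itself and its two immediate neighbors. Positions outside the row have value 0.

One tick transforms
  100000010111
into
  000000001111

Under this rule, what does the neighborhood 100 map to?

At position 1 the neighborhood is 100; the next row has 0 there.

0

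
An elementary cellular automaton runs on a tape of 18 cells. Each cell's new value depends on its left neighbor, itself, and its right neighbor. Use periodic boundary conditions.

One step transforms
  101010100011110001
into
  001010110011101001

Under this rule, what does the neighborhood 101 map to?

At position 1 the neighborhood is 101; the next row has 0 there.

0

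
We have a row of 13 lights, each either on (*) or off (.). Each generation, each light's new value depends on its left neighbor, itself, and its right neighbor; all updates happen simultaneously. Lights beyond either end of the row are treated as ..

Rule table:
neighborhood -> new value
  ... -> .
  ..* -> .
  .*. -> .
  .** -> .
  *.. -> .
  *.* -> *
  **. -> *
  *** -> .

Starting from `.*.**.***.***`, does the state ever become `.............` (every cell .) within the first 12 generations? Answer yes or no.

..*.**..**..*
...*.*...*...
....*........
.............
all cells are . at generation 4

yes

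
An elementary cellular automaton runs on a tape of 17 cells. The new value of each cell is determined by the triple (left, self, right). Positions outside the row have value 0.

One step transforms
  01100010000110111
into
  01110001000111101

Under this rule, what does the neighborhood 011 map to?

1

At position 1 the neighborhood is 011; the next row has 1 there.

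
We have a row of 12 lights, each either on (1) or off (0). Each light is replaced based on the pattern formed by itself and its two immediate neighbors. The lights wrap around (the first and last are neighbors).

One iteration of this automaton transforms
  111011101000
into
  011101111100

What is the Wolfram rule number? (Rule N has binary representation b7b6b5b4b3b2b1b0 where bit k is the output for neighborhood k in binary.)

244

position 1: 111 → 1  (bit 7 = 1)
position 2: 110 → 1  (bit 6 = 1)
position 3: 101 → 1  (bit 5 = 1)
position 9: 100 → 1  (bit 4 = 1)
position 0: 011 → 0  (bit 3 = 0)
position 8: 010 → 1  (bit 2 = 1)
position 11: 001 → 0  (bit 1 = 0)
position 10: 000 → 0  (bit 0 = 0)
bits b7..b0 = 11110100 = 244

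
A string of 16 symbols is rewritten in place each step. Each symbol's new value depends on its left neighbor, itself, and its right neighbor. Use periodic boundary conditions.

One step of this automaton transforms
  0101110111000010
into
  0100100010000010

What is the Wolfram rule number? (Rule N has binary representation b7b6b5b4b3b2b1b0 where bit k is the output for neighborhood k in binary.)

position 4: 111 → 1  (bit 7 = 1)
position 5: 110 → 0  (bit 6 = 0)
position 2: 101 → 0  (bit 5 = 0)
position 10: 100 → 0  (bit 4 = 0)
position 3: 011 → 0  (bit 3 = 0)
position 1: 010 → 1  (bit 2 = 1)
position 0: 001 → 0  (bit 1 = 0)
position 11: 000 → 0  (bit 0 = 0)
bits b7..b0 = 10000100 = 132

132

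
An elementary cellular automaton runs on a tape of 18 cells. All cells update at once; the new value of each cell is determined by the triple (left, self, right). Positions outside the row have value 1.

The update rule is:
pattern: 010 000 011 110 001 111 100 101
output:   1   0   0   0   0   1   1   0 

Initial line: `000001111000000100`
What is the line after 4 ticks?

100000110100000110
010000000110000000
011000000001000000
000100000001100000

000100000001100000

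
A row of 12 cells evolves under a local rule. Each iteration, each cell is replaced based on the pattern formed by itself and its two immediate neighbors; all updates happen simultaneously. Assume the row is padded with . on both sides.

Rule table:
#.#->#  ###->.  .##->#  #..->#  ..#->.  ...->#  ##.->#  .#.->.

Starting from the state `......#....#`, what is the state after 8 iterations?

iteration 1: #####..###..
iteration 2: #...##.#.###
iteration 3: .##.###.##.#
iteration 4: .####.#####.
iteration 5: .#..###...##
iteration 6: ..#.#.###.##
iteration 7: #..#.##.####
iteration 8: .#..#####..#

.#..#####..#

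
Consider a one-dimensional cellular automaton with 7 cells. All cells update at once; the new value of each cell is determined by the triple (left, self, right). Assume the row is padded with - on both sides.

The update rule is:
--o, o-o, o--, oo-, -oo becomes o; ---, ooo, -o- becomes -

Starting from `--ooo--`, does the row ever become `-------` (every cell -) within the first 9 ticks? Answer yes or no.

no

-oo-oo-
ooooooo
o-----o
-o---o-
o-o-o-o
-o-o-o-
o-o-o-o  (repeats tick 5; period 2)
tick 9: o-o-o-o
tick 9 is o-o-o-o, still not uniform -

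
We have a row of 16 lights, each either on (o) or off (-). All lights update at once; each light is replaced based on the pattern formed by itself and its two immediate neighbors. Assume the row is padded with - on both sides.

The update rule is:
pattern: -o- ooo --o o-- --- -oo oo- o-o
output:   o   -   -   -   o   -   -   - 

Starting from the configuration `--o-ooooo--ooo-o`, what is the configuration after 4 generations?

o-o-oooooooooo-o

o-o------------o
o-o-oooooooooo-o
o-o------------o  (repeats generation 1; period 2)
generation 4: o-o-oooooooooo-o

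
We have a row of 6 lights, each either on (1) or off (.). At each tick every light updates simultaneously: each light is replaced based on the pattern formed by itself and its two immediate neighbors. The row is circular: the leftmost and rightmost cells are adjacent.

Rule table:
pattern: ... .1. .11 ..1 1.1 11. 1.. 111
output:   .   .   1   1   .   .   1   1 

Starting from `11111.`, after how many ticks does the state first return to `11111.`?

6

1111..
111.11
11..11
1.1111
..1111
11111.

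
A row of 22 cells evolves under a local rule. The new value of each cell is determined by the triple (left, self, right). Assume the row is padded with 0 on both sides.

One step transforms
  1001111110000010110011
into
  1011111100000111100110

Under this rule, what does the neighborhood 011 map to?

1

At position 3 the neighborhood is 011; the next row has 1 there.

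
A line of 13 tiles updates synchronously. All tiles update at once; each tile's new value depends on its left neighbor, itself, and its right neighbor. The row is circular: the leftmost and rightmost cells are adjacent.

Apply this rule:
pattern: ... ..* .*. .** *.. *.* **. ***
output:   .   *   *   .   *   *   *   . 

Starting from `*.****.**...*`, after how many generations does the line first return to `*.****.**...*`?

3

generation 1: **...**.**.*.
generation 2: .**.*.**.****
generation 3: *.****.**...*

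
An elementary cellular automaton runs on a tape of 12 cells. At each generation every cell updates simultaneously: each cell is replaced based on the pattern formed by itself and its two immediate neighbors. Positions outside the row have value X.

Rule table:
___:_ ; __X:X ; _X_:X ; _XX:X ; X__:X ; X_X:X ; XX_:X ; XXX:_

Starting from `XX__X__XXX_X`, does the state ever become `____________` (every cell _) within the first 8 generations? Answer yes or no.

yes

_XXXXXXX_XXX
XX_____XXX__
_XX___XX_XXX
XXXX_XXXXX__
___XXX___XXX
X_XX_XX_XX__
XXXXXXXXXXXX
____________
all cells are _ at generation 8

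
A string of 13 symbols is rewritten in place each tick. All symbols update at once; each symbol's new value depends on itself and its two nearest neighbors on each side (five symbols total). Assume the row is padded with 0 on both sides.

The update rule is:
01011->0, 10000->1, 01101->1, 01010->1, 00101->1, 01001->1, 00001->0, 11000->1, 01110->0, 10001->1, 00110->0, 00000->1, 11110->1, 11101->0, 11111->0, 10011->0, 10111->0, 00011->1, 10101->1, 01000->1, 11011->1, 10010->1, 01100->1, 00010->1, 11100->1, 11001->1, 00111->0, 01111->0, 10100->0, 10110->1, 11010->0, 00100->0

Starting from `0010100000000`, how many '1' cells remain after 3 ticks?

9

0111011111111
1000100000011
0111011110101
count of 1: 9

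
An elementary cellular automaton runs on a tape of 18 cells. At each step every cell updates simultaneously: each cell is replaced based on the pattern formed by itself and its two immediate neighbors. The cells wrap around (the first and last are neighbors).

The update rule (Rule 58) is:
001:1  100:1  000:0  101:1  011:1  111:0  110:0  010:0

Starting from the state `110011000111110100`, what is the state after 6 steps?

100110101101101101

101110101100001011
011001011010010110
110110110101101101
001101101011011011
111011010110110110
100110101101101101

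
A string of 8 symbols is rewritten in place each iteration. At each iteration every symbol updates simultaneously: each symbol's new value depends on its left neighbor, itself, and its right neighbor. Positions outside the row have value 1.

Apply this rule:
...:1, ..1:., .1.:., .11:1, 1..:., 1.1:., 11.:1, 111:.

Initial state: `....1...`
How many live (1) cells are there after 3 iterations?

3

.11...1.
.11.1...
.11...1.
count of 1: 3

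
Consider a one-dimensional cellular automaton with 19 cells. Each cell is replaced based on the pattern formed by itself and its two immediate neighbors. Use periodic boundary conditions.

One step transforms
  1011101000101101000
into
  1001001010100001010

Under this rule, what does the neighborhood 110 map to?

0

At position 4 the neighborhood is 110; the next row has 0 there.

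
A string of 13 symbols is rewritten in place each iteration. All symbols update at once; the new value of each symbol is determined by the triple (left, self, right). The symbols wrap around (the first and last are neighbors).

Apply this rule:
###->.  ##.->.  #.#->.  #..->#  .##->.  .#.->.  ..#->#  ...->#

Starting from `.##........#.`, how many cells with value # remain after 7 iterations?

iteration 1: #..########.#
iteration 2: .##..........
iteration 3: #..##########
iteration 4: .##..........  (repeats iteration 2; period 2)
iteration 7: #..##########
count of #: 11

11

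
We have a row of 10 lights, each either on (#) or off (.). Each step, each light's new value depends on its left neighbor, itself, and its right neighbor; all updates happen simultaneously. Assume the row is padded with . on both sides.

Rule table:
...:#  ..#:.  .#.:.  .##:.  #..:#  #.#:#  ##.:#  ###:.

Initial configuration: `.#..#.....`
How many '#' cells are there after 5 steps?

5

..#..#####
#..#.....#
.#..####..
..#....###
#..###...#
count of #: 5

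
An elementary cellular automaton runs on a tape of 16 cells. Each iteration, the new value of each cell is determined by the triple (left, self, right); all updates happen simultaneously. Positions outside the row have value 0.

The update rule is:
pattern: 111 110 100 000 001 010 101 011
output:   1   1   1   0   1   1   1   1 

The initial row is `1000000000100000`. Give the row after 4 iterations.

1111101111111110

iteration 1: 1100000001110000
iteration 2: 1110000011111000
iteration 3: 1111000111111100
iteration 4: 1111101111111110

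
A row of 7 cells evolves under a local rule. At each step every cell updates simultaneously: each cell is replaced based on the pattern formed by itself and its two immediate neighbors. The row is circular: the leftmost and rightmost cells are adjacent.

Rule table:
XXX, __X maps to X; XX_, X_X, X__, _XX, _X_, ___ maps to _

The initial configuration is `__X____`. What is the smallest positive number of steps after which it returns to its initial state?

7

_X_____
X______
______X
_____X_
____X__
___X___
__X____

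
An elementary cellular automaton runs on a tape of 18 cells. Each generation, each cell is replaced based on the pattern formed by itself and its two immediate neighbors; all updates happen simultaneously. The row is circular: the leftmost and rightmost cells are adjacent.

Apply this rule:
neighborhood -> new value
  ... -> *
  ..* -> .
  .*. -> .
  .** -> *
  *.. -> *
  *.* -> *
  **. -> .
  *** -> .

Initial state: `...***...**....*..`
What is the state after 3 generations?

generation 1: **.*..**.*.***..**
generation 2: ..*.*.*.*.**..*.*.
generation 3: *..*.*.*.**.*..*.*

*..*.*.*.**.*..*.*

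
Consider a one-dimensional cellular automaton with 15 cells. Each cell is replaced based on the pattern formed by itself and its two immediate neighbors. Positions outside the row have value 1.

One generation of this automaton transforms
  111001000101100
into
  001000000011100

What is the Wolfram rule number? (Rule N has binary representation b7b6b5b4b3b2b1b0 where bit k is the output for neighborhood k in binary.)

104

position 0: 111 → 0  (bit 7 = 0)
position 2: 110 → 1  (bit 6 = 1)
position 10: 101 → 1  (bit 5 = 1)
position 3: 100 → 0  (bit 4 = 0)
position 11: 011 → 1  (bit 3 = 1)
position 5: 010 → 0  (bit 2 = 0)
position 4: 001 → 0  (bit 1 = 0)
position 7: 000 → 0  (bit 0 = 0)
bits b7..b0 = 01101000 = 104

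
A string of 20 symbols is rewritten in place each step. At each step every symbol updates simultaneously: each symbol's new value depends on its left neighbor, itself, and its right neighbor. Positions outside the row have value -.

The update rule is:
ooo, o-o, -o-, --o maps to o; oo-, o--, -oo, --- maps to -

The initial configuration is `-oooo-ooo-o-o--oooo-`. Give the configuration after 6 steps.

o-oo-o-o-oooo-o-oo--
oo--ooooo-oo-ooo----
---o-ooo-o--o-o-----
--ooo-o-oo-oooo-----
-o-o-ooo--o-oo------
ooooo-o--ooo--------

ooooo-o--ooo--------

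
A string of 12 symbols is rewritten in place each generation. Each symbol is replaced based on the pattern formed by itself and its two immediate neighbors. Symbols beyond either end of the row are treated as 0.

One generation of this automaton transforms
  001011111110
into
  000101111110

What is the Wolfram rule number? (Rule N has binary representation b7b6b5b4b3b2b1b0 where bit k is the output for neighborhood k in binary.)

224

position 5: 111 → 1  (bit 7 = 1)
position 10: 110 → 1  (bit 6 = 1)
position 3: 101 → 1  (bit 5 = 1)
position 11: 100 → 0  (bit 4 = 0)
position 4: 011 → 0  (bit 3 = 0)
position 2: 010 → 0  (bit 2 = 0)
position 1: 001 → 0  (bit 1 = 0)
position 0: 000 → 0  (bit 0 = 0)
bits b7..b0 = 11100000 = 224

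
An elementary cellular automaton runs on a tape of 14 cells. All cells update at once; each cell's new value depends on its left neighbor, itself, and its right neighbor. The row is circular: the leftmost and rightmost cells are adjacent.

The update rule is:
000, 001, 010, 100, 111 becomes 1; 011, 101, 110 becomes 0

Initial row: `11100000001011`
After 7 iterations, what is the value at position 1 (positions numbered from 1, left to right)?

11011111111001
10001111110110
11110111100000
01100011011111
00011100001110
11101011110101
11001001100100
position 1 holds 1

1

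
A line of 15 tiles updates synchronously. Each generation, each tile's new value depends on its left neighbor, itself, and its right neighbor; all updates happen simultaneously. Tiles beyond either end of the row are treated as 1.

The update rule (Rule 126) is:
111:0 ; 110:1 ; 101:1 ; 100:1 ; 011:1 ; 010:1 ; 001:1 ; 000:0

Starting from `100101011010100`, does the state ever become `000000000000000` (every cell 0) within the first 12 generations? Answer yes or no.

yes

111111111111111
000000000000000
all cells are 0 at generation 2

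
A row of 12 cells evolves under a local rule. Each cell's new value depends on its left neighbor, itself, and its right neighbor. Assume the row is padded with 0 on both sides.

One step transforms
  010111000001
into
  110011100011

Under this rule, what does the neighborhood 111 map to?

1

At position 4 the neighborhood is 111; the next row has 1 there.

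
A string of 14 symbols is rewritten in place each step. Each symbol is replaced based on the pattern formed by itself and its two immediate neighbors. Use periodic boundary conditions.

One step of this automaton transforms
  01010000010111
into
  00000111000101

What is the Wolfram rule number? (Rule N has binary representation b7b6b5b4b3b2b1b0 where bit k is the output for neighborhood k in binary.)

position 12: 111 → 0  (bit 7 = 0)
position 13: 110 → 1  (bit 6 = 1)
position 0: 101 → 0  (bit 5 = 0)
position 4: 100 → 0  (bit 4 = 0)
position 11: 011 → 1  (bit 3 = 1)
position 1: 010 → 0  (bit 2 = 0)
position 8: 001 → 0  (bit 1 = 0)
position 5: 000 → 1  (bit 0 = 1)
bits b7..b0 = 01001001 = 73

73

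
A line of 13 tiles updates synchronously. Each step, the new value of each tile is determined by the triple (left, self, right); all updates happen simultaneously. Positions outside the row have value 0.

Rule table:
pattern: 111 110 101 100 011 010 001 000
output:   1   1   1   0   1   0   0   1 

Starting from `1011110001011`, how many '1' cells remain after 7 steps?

0111110100111
0111111000111
0111111010111
0111111101111
0111111111111
0111111111111  (fixed point — unchanged through step 7)
count of 1: 12

12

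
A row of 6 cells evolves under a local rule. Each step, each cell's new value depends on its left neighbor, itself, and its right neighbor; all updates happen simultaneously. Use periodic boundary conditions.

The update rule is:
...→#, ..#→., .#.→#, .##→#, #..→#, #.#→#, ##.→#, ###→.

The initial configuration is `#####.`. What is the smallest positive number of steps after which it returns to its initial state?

9

#...##
###.#.
#.####
###...
#.###.
###.##
..###.
#.#.##
#####.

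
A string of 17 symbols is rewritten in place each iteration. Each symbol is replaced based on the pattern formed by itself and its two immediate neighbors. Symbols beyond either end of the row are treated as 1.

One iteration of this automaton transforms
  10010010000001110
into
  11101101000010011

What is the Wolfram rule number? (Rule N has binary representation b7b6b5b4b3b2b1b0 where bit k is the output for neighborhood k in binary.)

114

position 14: 111 → 0  (bit 7 = 0)
position 0: 110 → 1  (bit 6 = 1)
position 16: 101 → 1  (bit 5 = 1)
position 1: 100 → 1  (bit 4 = 1)
position 13: 011 → 0  (bit 3 = 0)
position 3: 010 → 0  (bit 2 = 0)
position 2: 001 → 1  (bit 1 = 1)
position 8: 000 → 0  (bit 0 = 0)
bits b7..b0 = 01110010 = 114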